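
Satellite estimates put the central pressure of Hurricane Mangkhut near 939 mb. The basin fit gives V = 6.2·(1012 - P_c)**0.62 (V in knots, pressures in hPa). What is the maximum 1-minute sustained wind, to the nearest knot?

ΔP = 1012 − 939 = 73 mb.
73^0.62 ≈ 14.298.
V ≈ 6.2 × 14.298 ≈ 88.6 kt.

89 kt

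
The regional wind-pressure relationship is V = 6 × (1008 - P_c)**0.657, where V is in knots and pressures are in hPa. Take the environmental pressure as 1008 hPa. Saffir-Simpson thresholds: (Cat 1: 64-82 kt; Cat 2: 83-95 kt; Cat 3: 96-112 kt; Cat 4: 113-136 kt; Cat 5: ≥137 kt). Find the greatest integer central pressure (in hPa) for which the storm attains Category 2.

Category 2 begins at V = 83 kt.
Required ΔP = (83/6)^(1/0.657) = 13.833^1.522 ≈ 54.52 hPa.
P_c ≤ 1008 − 54.52 = 953.48, so the highest integer P_c is 953 hPa.

953 hPa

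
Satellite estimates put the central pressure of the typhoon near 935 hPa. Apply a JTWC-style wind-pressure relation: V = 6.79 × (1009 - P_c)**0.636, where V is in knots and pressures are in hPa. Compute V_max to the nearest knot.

ΔP = 1009 − 935 = 74 hPa.
74^0.636 ≈ 15.447.
V ≈ 6.79 × 15.447 ≈ 104.9 kt.

105 kt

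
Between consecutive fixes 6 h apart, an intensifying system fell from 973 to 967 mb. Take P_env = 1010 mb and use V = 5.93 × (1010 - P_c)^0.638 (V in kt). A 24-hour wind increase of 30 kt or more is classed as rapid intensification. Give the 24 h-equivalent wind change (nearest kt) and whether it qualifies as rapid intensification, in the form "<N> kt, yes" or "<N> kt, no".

V₁: ΔP = 37, V ≈ 5.93 × 37^0.638 ≈ 59.37 kt.
V₂: ΔP = 43, V ≈ 5.93 × 43^0.638 ≈ 65.34 kt.
ΔV over 6 h = 5.97 kt → 24 h equivalent = 5.97 × 24/6 ≈ 23.88 kt.
24 kt < 30 kt ⇒ not rapid intensification.

24 kt, no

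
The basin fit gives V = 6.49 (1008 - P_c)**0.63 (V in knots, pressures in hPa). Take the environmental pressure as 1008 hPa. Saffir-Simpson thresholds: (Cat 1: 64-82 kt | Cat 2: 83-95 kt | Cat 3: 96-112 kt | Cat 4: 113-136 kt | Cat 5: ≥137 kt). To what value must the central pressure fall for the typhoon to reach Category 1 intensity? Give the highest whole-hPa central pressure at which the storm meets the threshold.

970 hPa

Category 1 begins at V = 64 kt.
Required ΔP = (64/6.49)^(1/0.63) = 9.861^1.587 ≈ 37.82 hPa.
P_c ≤ 1008 − 37.82 = 970.18, so the highest integer P_c is 970 hPa.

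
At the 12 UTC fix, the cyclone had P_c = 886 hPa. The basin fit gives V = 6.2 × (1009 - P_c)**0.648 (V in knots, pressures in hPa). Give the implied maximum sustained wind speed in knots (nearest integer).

ΔP = 1009 − 886 = 123 hPa.
123^0.648 ≈ 22.608.
V ≈ 6.2 × 22.608 ≈ 140.2 kt.

140 kt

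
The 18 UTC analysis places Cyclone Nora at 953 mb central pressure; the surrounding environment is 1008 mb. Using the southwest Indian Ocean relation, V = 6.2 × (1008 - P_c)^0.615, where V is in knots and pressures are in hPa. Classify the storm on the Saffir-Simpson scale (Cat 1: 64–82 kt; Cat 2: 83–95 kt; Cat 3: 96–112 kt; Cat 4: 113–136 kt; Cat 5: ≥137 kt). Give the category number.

1

ΔP = 1008 − 953 = 55 mb.
V ≈ 6.2 × 55^0.615 = 6.2 × 11.76 ≈ 73 kt.
73 kt falls in the Category 1 band.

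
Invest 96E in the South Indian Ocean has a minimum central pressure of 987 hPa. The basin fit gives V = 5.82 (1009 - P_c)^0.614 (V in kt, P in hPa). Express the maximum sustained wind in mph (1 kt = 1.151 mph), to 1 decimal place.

44.7 mph

ΔP = 1009 − 987 = 22 hPa.
V ≈ 5.82 × 22^0.614 = 5.82 × 6.672 ≈ 38.830 kt.
38.830 × 1.151 ≈ 44.69 mph → 44.7 mph.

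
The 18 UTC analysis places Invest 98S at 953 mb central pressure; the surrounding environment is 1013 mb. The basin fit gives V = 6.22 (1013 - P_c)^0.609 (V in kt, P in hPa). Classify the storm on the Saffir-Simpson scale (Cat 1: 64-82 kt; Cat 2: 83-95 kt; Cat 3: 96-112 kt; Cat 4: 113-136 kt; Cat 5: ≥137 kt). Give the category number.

1

ΔP = 1013 − 953 = 60 mb.
V ≈ 6.22 × 60^0.609 = 6.22 × 12.10 ≈ 75 kt.
75 kt falls in the Category 1 band.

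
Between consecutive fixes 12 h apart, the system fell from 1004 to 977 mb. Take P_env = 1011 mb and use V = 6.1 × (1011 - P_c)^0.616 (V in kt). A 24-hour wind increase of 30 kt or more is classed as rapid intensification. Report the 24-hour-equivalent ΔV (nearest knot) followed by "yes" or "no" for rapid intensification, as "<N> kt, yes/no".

67 kt, yes

V₁: ΔP = 7, V ≈ 6.1 × 7^0.616 ≈ 20.23 kt.
V₂: ΔP = 34, V ≈ 6.1 × 34^0.616 ≈ 53.55 kt.
ΔV over 12 h = 33.32 kt → 24 h equivalent = 33.32 × 24/12 ≈ 66.64 kt.
67 kt ≥ 30 kt ⇒ rapid intensification.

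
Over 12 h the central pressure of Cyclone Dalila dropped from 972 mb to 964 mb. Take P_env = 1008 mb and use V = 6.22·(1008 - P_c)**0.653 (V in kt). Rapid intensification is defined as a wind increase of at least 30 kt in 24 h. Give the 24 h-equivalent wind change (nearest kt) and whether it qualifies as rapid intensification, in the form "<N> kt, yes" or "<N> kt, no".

V₁: ΔP = 36, V ≈ 6.22 × 36^0.653 ≈ 64.57 kt.
V₂: ΔP = 44, V ≈ 6.22 × 44^0.653 ≈ 73.61 kt.
ΔV over 12 h = 9.04 kt → 24 h equivalent = 9.04 × 24/12 ≈ 18.08 kt.
18 kt < 30 kt ⇒ not rapid intensification.

18 kt, no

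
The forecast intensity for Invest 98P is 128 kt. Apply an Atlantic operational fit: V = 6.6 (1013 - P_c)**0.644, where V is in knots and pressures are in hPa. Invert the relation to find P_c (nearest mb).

913 mb

ΔP = (V / 6.6)^(1/0.644) = (128/6.6)^1.553.
128/6.6 = 19.394; 19.394^1.553 ≈ 99.88 mb.
P_c = 1013 − 99.88 = 913.12 ≈ 913 mb.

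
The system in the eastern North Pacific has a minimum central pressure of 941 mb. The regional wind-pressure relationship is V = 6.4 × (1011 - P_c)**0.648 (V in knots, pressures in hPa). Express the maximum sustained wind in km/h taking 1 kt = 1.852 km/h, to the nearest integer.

186 km/h

ΔP = 1011 − 941 = 70 mb.
V ≈ 6.4 × 70^0.648 = 6.4 × 15.690 ≈ 100.416 kt.
100.416 × 1.852 ≈ 185.97 km/h → 186 km/h.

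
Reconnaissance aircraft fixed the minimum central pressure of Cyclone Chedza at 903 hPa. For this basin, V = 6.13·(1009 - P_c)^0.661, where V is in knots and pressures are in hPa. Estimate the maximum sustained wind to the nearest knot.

134 kt

ΔP = 1009 − 903 = 106 hPa.
106^0.661 ≈ 21.814.
V ≈ 6.13 × 21.814 ≈ 133.7 kt.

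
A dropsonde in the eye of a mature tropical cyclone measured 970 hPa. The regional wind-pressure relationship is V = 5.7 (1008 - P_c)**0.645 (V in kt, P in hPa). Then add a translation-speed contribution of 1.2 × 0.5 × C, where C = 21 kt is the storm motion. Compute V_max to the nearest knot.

ΔP = 1008 − 970 = 38 hPa.
38^0.645 ≈ 10.446.
V ≈ 5.7 × 10.446 ≈ 59.5 kt.
Translation term: 1.2 × 0.5 × 21 = 12.6 kt.
Corrected V ≈ 72.1 kt → 72 kt.

72 kt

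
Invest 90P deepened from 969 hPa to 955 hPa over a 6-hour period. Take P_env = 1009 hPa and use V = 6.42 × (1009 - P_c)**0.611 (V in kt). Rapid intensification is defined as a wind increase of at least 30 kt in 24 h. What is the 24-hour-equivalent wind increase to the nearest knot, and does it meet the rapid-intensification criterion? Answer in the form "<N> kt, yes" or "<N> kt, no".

49 kt, yes

V₁: ΔP = 40, V ≈ 6.42 × 40^0.611 ≈ 61.15 kt.
V₂: ΔP = 54, V ≈ 6.42 × 54^0.611 ≈ 73.46 kt.
ΔV over 6 h = 12.31 kt → 24 h equivalent = 12.31 × 24/6 ≈ 49.24 kt.
49 kt ≥ 30 kt ⇒ rapid intensification.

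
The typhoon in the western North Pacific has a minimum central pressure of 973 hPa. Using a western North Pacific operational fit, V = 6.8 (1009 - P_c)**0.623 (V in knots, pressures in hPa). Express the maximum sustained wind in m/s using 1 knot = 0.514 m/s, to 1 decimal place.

32.6 m/s

ΔP = 1009 − 973 = 36 hPa.
V ≈ 6.8 × 36^0.623 = 6.8 × 9.323 ≈ 63.399 kt.
63.399 × 0.514 ≈ 32.59 m/s → 32.6 m/s.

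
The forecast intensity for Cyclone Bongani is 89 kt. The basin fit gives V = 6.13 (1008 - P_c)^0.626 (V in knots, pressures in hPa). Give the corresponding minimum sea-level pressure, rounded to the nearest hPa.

936 hPa

ΔP = (V / 6.13)^(1/0.626) = (89/6.13)^1.597.
89/6.13 = 14.519; 14.519^1.597 ≈ 71.80 hPa.
P_c = 1008 − 71.80 = 936.20 ≈ 936 hPa.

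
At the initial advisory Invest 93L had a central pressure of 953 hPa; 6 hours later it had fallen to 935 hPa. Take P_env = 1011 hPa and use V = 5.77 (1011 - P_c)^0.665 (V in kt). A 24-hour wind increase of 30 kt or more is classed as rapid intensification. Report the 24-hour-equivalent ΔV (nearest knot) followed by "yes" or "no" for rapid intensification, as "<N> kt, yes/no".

V₁: ΔP = 58, V ≈ 5.77 × 58^0.665 ≈ 85.87 kt.
V₂: ΔP = 76, V ≈ 5.77 × 76^0.665 ≈ 102.78 kt.
ΔV over 6 h = 16.91 kt → 24 h equivalent = 16.91 × 24/6 ≈ 67.64 kt.
68 kt ≥ 30 kt ⇒ rapid intensification.

68 kt, yes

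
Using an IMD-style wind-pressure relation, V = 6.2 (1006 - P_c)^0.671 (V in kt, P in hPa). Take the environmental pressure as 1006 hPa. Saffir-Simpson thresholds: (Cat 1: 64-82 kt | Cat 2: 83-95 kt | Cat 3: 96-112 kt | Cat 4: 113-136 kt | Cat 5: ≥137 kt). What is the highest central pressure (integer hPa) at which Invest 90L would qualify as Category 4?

Category 4 begins at V = 113 kt.
Required ΔP = (113/6.2)^(1/0.671) = 18.226^1.490 ≈ 75.65 hPa.
P_c ≤ 1006 − 75.65 = 930.35, so the highest integer P_c is 930 hPa.

930 hPa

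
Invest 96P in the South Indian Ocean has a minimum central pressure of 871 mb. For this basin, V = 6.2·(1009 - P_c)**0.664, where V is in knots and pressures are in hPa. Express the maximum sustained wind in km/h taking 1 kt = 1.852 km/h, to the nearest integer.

ΔP = 1009 − 871 = 138 mb.
V ≈ 6.2 × 138^0.664 = 6.2 × 26.356 ≈ 163.407 kt.
163.407 × 1.852 ≈ 302.63 km/h → 303 km/h.

303 km/h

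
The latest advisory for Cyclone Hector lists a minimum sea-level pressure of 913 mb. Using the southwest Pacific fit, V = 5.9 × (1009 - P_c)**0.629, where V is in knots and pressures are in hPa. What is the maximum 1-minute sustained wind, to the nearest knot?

ΔP = 1009 − 913 = 96 mb.
96^0.629 ≈ 17.654.
V ≈ 5.9 × 17.654 ≈ 104.2 kt.

104 kt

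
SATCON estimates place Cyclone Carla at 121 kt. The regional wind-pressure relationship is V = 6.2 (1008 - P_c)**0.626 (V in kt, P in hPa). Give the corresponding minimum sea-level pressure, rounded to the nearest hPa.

893 hPa

ΔP = (V / 6.2)^(1/0.626) = (121/6.2)^1.597.
121/6.2 = 19.516; 19.516^1.597 ≈ 115.17 hPa.
P_c = 1008 − 115.17 = 892.83 ≈ 893 hPa.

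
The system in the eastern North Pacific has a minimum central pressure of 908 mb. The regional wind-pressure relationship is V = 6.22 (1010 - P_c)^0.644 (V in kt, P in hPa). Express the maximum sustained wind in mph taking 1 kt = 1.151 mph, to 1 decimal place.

ΔP = 1010 − 908 = 102 mb.
V ≈ 6.22 × 102^0.644 = 6.22 × 19.658 ≈ 122.273 kt.
122.273 × 1.151 ≈ 140.74 mph → 140.7 mph.

140.7 mph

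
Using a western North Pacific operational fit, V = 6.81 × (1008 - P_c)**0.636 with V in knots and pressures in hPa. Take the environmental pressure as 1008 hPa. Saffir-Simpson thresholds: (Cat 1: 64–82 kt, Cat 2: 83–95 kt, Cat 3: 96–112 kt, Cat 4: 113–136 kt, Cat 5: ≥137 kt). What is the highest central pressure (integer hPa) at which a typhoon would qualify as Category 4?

Category 4 begins at V = 113 kt.
Required ΔP = (113/6.81)^(1/0.636) = 16.593^1.572 ≈ 82.82 hPa.
P_c ≤ 1008 − 82.82 = 925.18, so the highest integer P_c is 925 hPa.

925 hPa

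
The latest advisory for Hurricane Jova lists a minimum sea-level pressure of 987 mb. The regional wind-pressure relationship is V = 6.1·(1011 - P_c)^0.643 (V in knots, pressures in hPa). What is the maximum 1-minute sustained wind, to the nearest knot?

ΔP = 1011 − 987 = 24 mb.
24^0.643 ≈ 7.717.
V ≈ 6.1 × 7.717 ≈ 47.1 kt.

47 kt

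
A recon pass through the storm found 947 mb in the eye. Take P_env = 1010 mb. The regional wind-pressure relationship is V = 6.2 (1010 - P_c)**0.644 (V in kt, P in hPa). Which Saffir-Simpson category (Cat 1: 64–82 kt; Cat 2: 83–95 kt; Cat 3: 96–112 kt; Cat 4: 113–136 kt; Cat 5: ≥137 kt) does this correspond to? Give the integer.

ΔP = 1010 − 947 = 63 mb.
V ≈ 6.2 × 63^0.644 = 6.2 × 14.41 ≈ 89 kt.
89 kt falls in the Category 2 band.

2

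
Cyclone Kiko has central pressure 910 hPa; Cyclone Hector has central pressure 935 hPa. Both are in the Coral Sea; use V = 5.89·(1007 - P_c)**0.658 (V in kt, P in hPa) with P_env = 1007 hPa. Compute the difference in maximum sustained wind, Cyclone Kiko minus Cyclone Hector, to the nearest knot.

Cyclone Kiko: ΔP = 97; V ≈ 5.89 × 97^0.658 ≈ 119.51 kt.
Cyclone Hector: ΔP = 72; V ≈ 5.89 × 72^0.658 ≈ 98.23 kt.
Difference ≈ 119.51 − 98.23 = 21.28 → 21 kt.

21 kt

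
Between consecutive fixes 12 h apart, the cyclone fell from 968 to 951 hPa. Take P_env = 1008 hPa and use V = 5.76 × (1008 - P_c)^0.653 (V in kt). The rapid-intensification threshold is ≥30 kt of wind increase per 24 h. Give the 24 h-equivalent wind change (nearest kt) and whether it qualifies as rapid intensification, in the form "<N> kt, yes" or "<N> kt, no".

33 kt, yes

V₁: ΔP = 40, V ≈ 5.76 × 40^0.653 ≈ 64.06 kt.
V₂: ΔP = 57, V ≈ 5.76 × 57^0.653 ≈ 80.73 kt.
ΔV over 12 h = 16.67 kt → 24 h equivalent = 16.67 × 24/12 ≈ 33.34 kt.
33 kt ≥ 30 kt ⇒ rapid intensification.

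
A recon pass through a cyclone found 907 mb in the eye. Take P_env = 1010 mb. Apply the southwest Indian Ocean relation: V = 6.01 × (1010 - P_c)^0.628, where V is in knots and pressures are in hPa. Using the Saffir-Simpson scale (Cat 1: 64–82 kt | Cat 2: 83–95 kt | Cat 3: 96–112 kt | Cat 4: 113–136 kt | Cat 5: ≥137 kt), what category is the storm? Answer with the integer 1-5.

3

ΔP = 1010 − 907 = 103 mb.
V ≈ 6.01 × 103^0.628 = 6.01 × 18.37 ≈ 110 kt.
110 kt falls in the Category 3 band.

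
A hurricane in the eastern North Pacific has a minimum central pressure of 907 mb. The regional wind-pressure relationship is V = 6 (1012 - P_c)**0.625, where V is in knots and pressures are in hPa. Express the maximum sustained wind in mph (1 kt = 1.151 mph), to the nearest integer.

127 mph

ΔP = 1012 − 907 = 105 mb.
V ≈ 6 × 105^0.625 = 6 × 18.333 ≈ 110.000 kt.
110.000 × 1.151 ≈ 126.61 mph → 127 mph.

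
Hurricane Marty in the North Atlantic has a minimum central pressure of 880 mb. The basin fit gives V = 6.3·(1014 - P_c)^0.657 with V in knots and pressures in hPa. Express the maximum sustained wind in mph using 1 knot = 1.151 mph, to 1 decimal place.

181.1 mph

ΔP = 1014 − 880 = 134 mb.
V ≈ 6.3 × 134^0.657 = 6.3 × 24.975 ≈ 157.343 kt.
157.343 × 1.151 ≈ 181.10 mph → 181.1 mph.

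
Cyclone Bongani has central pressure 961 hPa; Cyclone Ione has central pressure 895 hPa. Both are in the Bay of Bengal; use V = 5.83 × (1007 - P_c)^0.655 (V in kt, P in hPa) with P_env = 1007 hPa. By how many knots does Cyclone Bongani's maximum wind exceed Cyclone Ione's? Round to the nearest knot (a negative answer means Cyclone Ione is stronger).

Cyclone Bongani: ΔP = 46; V ≈ 5.83 × 46^0.655 ≈ 71.58 kt.
Cyclone Ione: ΔP = 112; V ≈ 5.83 × 112^0.655 ≈ 128.21 kt.
Difference ≈ 71.58 − 128.21 = -56.63 → -57 kt.

-57 kt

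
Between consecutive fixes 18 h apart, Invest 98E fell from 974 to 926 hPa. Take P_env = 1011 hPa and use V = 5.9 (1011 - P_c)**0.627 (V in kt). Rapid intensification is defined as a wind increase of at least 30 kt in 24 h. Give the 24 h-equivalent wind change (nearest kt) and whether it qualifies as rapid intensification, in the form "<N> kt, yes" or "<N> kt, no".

V₁: ΔP = 37, V ≈ 5.9 × 37^0.627 ≈ 56.77 kt.
V₂: ΔP = 85, V ≈ 5.9 × 85^0.627 ≈ 95.63 kt.
ΔV over 18 h = 38.86 kt → 24 h equivalent = 38.86 × 24/18 ≈ 51.81 kt.
52 kt ≥ 30 kt ⇒ rapid intensification.

52 kt, yes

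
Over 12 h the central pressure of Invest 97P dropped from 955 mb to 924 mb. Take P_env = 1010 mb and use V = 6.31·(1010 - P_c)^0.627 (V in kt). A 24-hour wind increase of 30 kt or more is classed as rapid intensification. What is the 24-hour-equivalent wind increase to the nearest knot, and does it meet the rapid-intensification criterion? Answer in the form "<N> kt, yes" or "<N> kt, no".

50 kt, yes

V₁: ΔP = 55, V ≈ 6.31 × 55^0.627 ≈ 77.85 kt.
V₂: ΔP = 86, V ≈ 6.31 × 86^0.627 ≈ 103.03 kt.
ΔV over 12 h = 25.18 kt → 24 h equivalent = 25.18 × 24/12 ≈ 50.36 kt.
50 kt ≥ 30 kt ⇒ rapid intensification.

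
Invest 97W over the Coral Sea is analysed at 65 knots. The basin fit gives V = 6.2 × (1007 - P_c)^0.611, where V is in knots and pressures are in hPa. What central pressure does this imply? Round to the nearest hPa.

960 hPa

ΔP = (V / 6.2)^(1/0.611) = (65/6.2)^1.637.
65/6.2 = 10.484; 10.484^1.637 ≈ 46.80 hPa.
P_c = 1007 − 46.80 = 960.20 ≈ 960 hPa.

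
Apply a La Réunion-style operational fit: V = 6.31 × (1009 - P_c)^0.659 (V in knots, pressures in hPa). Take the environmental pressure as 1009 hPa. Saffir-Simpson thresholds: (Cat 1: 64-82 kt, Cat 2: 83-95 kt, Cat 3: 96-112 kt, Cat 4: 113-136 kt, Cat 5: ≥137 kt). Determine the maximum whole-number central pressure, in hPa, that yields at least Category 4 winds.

929 hPa

Category 4 begins at V = 113 kt.
Required ΔP = (113/6.31)^(1/0.659) = 17.908^1.517 ≈ 79.70 hPa.
P_c ≤ 1009 − 79.70 = 929.30, so the highest integer P_c is 929 hPa.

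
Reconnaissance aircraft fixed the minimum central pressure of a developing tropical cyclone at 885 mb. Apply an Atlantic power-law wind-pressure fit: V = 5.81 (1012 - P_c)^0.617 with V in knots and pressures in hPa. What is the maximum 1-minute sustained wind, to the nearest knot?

ΔP = 1012 − 885 = 127 mb.
127^0.617 ≈ 19.863.
V ≈ 5.81 × 19.863 ≈ 115.4 kt.

115 kt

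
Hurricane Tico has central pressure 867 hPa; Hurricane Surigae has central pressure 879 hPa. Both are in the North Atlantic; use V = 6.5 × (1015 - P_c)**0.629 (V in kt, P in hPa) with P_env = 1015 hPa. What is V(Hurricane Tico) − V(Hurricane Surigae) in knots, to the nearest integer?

8 kt

Hurricane Tico: ΔP = 148; V ≈ 6.5 × 148^0.629 ≈ 150.66 kt.
Hurricane Surigae: ΔP = 136; V ≈ 6.5 × 136^0.629 ≈ 142.86 kt.
Difference ≈ 150.66 − 142.86 = 7.80 → 8 kt.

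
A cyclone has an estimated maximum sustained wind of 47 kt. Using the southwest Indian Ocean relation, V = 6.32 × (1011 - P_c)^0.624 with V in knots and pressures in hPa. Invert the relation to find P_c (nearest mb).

ΔP = (V / 6.32)^(1/0.624) = (47/6.32)^1.603.
47/6.32 = 7.437; 7.437^1.603 ≈ 24.91 mb.
P_c = 1011 − 24.91 = 986.09 ≈ 986 mb.

986 mb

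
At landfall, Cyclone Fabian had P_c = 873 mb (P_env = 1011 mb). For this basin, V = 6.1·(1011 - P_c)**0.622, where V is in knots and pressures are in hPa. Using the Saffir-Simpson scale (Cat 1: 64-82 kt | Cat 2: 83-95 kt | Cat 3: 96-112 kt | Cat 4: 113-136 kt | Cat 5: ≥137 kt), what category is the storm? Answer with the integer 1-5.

ΔP = 1011 − 873 = 138 mb.
V ≈ 6.1 × 138^0.622 = 6.1 × 21.43 ≈ 131 kt.
131 kt falls in the Category 4 band.

4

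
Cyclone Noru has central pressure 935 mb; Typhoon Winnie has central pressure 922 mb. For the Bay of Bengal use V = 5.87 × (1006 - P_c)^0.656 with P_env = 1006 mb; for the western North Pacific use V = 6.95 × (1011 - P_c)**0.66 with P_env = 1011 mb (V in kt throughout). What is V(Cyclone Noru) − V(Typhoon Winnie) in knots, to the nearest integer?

Cyclone Noru: ΔP = 71; V ≈ 5.87 × 71^0.656 ≈ 96.18 kt.
Typhoon Winnie: ΔP = 89; V ≈ 6.95 × 89^0.66 ≈ 134.46 kt.
Difference ≈ 96.18 − 134.46 = -38.28 → -38 kt.

-38 kt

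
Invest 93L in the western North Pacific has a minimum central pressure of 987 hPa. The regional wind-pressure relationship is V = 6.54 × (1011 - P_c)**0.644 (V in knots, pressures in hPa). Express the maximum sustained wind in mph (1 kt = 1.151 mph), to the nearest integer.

58 mph

ΔP = 1011 − 987 = 24 hPa.
V ≈ 6.54 × 24^0.644 = 6.54 × 7.742 ≈ 50.633 kt.
50.633 × 1.151 ≈ 58.28 mph → 58 mph.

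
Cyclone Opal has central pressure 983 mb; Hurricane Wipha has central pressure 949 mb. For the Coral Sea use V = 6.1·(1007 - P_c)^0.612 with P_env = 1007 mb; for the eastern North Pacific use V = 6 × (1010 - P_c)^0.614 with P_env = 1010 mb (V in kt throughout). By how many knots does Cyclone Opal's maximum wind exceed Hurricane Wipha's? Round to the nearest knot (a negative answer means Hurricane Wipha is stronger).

Cyclone Opal: ΔP = 24; V ≈ 6.1 × 24^0.612 ≈ 42.66 kt.
Hurricane Wipha: ΔP = 61; V ≈ 6 × 61^0.614 ≈ 74.88 kt.
Difference ≈ 42.66 − 74.88 = -32.22 → -32 kt.

-32 kt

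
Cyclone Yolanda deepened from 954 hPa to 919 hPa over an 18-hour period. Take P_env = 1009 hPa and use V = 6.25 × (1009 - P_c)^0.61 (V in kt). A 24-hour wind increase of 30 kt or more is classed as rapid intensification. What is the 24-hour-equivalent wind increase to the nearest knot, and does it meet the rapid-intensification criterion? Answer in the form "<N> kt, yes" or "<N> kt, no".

34 kt, yes

V₁: ΔP = 55, V ≈ 6.25 × 55^0.61 ≈ 72.03 kt.
V₂: ΔP = 90, V ≈ 6.25 × 90^0.61 ≈ 97.27 kt.
ΔV over 18 h = 25.24 kt → 24 h equivalent = 25.24 × 24/18 ≈ 33.65 kt.
34 kt ≥ 30 kt ⇒ rapid intensification.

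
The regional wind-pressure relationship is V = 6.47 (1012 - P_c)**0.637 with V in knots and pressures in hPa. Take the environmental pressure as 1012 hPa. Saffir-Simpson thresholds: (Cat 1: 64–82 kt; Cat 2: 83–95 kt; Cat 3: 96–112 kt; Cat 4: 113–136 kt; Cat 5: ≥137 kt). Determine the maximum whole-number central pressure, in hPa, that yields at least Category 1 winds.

975 hPa

Category 1 begins at V = 64 kt.
Required ΔP = (64/6.47)^(1/0.637) = 9.892^1.570 ≈ 36.51 hPa.
P_c ≤ 1012 − 36.51 = 975.49, so the highest integer P_c is 975 hPa.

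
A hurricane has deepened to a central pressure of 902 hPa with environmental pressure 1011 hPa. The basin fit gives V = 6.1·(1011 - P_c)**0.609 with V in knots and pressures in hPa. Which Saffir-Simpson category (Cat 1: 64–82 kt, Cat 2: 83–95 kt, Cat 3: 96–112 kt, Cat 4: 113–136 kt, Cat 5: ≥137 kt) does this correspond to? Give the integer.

ΔP = 1011 − 902 = 109 hPa.
V ≈ 6.1 × 109^0.609 = 6.1 × 17.41 ≈ 106 kt.
106 kt falls in the Category 3 band.

3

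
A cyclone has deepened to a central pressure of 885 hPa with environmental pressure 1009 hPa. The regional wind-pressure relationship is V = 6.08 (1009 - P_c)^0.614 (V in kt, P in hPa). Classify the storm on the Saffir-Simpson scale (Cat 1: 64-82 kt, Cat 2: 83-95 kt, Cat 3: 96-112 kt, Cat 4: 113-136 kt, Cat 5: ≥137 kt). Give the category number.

ΔP = 1009 − 885 = 124 hPa.
V ≈ 6.08 × 124^0.614 = 6.08 × 19.29 ≈ 117 kt.
117 kt falls in the Category 4 band.

4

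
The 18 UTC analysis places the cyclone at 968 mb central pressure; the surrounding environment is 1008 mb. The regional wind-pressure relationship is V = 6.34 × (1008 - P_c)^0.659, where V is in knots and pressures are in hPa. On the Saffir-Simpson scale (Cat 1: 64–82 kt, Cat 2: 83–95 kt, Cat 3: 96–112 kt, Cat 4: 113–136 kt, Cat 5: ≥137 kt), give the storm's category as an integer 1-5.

1

ΔP = 1008 − 968 = 40 mb.
V ≈ 6.34 × 40^0.659 = 6.34 × 11.37 ≈ 72 kt.
72 kt falls in the Category 1 band.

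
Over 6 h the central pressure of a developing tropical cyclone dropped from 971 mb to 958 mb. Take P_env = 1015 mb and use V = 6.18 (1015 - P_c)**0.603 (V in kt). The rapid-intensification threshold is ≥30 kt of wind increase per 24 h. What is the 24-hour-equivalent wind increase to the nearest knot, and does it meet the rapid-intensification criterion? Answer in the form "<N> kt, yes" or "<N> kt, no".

41 kt, yes

V₁: ΔP = 44, V ≈ 6.18 × 44^0.603 ≈ 60.53 kt.
V₂: ΔP = 57, V ≈ 6.18 × 57^0.603 ≈ 70.76 kt.
ΔV over 6 h = 10.23 kt → 24 h equivalent = 10.23 × 24/6 ≈ 40.92 kt.
41 kt ≥ 30 kt ⇒ rapid intensification.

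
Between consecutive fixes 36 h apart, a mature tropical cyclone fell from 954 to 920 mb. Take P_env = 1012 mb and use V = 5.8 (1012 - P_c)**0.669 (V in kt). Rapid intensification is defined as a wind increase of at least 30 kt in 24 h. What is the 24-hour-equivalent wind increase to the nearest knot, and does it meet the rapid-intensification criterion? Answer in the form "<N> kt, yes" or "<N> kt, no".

V₁: ΔP = 58, V ≈ 5.8 × 58^0.669 ≈ 87.73 kt.
V₂: ΔP = 92, V ≈ 5.8 × 92^0.669 ≈ 119.45 kt.
ΔV over 36 h = 31.72 kt → 24 h equivalent = 31.72 × 24/36 ≈ 21.15 kt.
21 kt < 30 kt ⇒ not rapid intensification.

21 kt, no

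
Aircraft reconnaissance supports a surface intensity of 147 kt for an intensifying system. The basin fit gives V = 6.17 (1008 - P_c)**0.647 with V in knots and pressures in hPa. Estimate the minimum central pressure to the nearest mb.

874 mb

ΔP = (V / 6.17)^(1/0.647) = (147/6.17)^1.546.
147/6.17 = 23.825; 23.825^1.546 ≈ 134.38 mb.
P_c = 1008 − 134.38 = 873.62 ≈ 874 mb.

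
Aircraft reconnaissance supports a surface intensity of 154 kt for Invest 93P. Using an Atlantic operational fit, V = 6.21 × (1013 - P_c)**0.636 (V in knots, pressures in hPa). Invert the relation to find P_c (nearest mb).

ΔP = (V / 6.21)^(1/0.636) = (154/6.21)^1.572.
154/6.21 = 24.799; 24.799^1.572 ≈ 155.78 mb.
P_c = 1013 − 155.78 = 857.22 ≈ 857 mb.

857 mb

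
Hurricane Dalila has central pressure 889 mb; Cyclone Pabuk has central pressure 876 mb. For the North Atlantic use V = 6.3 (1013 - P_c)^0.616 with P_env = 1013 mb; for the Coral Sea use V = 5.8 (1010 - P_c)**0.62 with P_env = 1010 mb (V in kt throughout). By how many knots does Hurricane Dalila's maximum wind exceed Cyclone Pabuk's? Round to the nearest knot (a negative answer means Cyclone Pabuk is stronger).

2 kt

Hurricane Dalila: ΔP = 124; V ≈ 6.3 × 124^0.616 ≈ 122.71 kt.
Cyclone Pabuk: ΔP = 134; V ≈ 5.8 × 134^0.62 ≈ 120.85 kt.
Difference ≈ 122.71 − 120.85 = 1.86 → 2 kt.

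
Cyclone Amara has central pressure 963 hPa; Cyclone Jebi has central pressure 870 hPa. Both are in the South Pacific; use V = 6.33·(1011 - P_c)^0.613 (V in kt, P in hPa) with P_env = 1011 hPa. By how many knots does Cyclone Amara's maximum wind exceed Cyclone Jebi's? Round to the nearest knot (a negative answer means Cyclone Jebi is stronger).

-64 kt

Cyclone Amara: ΔP = 48; V ≈ 6.33 × 48^0.613 ≈ 67.92 kt.
Cyclone Jebi: ΔP = 141; V ≈ 6.33 × 141^0.613 ≈ 131.48 kt.
Difference ≈ 67.92 − 131.48 = -63.56 → -64 kt.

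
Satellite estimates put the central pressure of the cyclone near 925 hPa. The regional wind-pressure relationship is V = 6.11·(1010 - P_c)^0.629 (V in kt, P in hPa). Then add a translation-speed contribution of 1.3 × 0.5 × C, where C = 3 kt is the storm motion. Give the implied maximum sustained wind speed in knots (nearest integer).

ΔP = 1010 − 925 = 85 hPa.
85^0.629 ≈ 16.353.
V ≈ 6.11 × 16.353 ≈ 99.9 kt.
Translation term: 1.3 × 0.5 × 3 = 1.95 kt.
Corrected V ≈ 101.85 kt → 102 kt.

102 kt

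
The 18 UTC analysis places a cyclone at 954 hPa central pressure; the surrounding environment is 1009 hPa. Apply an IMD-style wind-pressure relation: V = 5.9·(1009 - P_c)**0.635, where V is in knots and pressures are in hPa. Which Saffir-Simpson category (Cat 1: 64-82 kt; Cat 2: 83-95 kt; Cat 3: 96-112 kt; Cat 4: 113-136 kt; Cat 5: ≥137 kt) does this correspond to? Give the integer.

ΔP = 1009 − 954 = 55 hPa.
V ≈ 5.9 × 55^0.635 = 5.9 × 12.74 ≈ 75 kt.
75 kt falls in the Category 1 band.

1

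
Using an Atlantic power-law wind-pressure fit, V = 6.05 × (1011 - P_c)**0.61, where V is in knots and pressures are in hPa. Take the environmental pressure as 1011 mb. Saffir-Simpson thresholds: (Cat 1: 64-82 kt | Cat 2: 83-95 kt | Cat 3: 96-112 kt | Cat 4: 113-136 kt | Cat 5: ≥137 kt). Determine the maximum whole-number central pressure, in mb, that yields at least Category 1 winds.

963 mb

Category 1 begins at V = 64 kt.
Required ΔP = (64/6.05)^(1/0.61) = 10.579^1.639 ≈ 47.80 mb.
P_c ≤ 1011 − 47.80 = 963.20, so the highest integer P_c is 963 mb.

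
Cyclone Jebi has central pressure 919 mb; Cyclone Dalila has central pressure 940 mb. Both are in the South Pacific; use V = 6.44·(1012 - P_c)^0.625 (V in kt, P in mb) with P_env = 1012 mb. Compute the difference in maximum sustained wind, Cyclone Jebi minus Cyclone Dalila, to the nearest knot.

16 kt

Cyclone Jebi: ΔP = 93; V ≈ 6.44 × 93^0.625 ≈ 109.44 kt.
Cyclone Dalila: ΔP = 72; V ≈ 6.44 × 72^0.625 ≈ 93.26 kt.
Difference ≈ 109.44 − 93.26 = 16.18 → 16 kt.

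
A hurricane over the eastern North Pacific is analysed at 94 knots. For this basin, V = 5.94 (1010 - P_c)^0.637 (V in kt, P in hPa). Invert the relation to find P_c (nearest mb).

934 mb

ΔP = (V / 5.94)^(1/0.637) = (94/5.94)^1.570.
94/5.94 = 15.825; 15.825^1.570 ≈ 76.35 mb.
P_c = 1010 − 76.35 = 933.65 ≈ 934 mb.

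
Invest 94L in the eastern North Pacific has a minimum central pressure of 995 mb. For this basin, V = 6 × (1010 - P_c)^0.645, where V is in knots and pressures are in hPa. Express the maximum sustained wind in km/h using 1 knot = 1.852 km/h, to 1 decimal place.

ΔP = 1010 − 995 = 15 mb.
V ≈ 6 × 15^0.645 = 6 × 5.736 ≈ 34.414 kt.
34.414 × 1.852 ≈ 63.73 km/h → 63.7 km/h.

63.7 km/h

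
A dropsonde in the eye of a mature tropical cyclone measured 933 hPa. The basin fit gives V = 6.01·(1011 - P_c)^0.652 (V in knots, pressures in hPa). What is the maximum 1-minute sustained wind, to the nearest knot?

103 kt

ΔP = 1011 − 933 = 78 hPa.
78^0.652 ≈ 17.126.
V ≈ 6.01 × 17.126 ≈ 102.9 kt.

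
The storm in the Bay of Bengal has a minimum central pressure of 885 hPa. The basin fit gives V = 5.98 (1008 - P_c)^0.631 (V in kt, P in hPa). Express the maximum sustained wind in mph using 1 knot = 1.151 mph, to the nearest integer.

143 mph

ΔP = 1008 − 885 = 123 hPa.
V ≈ 5.98 × 123^0.631 = 5.98 × 20.832 ≈ 124.575 kt.
124.575 × 1.151 ≈ 143.39 mph → 143 mph.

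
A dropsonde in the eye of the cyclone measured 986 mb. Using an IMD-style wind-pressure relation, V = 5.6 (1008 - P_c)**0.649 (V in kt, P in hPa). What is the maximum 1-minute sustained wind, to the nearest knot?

ΔP = 1008 − 986 = 22 mb.
22^0.649 ≈ 7.434.
V ≈ 5.6 × 7.434 ≈ 41.6 kt.

42 kt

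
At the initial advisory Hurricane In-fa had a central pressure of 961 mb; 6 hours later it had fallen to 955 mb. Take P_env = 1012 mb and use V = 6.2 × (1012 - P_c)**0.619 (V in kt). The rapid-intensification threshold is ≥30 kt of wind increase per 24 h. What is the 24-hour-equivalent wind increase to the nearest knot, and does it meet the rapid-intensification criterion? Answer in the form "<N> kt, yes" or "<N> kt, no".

V₁: ΔP = 51, V ≈ 6.2 × 51^0.619 ≈ 70.69 kt.
V₂: ΔP = 57, V ≈ 6.2 × 57^0.619 ≈ 75.73 kt.
ΔV over 6 h = 5.04 kt → 24 h equivalent = 5.04 × 24/6 ≈ 20.16 kt.
20 kt < 30 kt ⇒ not rapid intensification.

20 kt, no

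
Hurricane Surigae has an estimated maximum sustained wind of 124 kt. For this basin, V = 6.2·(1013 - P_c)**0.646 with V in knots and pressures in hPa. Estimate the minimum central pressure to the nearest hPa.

ΔP = (V / 6.2)^(1/0.646) = (124/6.2)^1.548.
124/6.2 = 20.000; 20.000^1.548 ≈ 103.27 hPa.
P_c = 1013 − 103.27 = 909.73 ≈ 910 hPa.

910 hPa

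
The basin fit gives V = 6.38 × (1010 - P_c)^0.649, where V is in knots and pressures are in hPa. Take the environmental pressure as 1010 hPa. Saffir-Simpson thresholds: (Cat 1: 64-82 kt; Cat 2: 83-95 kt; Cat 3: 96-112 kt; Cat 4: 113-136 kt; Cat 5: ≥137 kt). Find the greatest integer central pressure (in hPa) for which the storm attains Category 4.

Category 4 begins at V = 113 kt.
Required ΔP = (113/6.38)^(1/0.649) = 17.712^1.541 ≈ 83.82 hPa.
P_c ≤ 1010 − 83.82 = 926.18, so the highest integer P_c is 926 hPa.

926 hPa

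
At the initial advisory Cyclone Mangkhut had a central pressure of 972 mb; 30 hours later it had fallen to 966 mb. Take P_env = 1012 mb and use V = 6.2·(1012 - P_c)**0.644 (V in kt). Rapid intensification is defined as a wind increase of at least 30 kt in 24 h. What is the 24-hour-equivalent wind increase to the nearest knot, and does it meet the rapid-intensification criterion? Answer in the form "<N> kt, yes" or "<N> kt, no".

V₁: ΔP = 40, V ≈ 6.2 × 40^0.644 ≈ 66.70 kt.
V₂: ΔP = 46, V ≈ 6.2 × 46^0.644 ≈ 72.98 kt.
ΔV over 30 h = 6.28 kt → 24 h equivalent = 6.28 × 24/30 ≈ 5.02 kt.
5 kt < 30 kt ⇒ not rapid intensification.

5 kt, no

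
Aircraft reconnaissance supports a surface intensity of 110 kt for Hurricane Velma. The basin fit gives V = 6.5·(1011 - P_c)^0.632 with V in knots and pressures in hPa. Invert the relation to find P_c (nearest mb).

923 mb

ΔP = (V / 6.5)^(1/0.632) = (110/6.5)^1.582.
110/6.5 = 16.923; 16.923^1.582 ≈ 87.86 mb.
P_c = 1011 − 87.86 = 923.14 ≈ 923 mb.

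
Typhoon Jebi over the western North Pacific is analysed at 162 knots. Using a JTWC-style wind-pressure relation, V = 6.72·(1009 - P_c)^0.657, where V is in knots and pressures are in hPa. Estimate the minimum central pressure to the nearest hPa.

ΔP = (V / 6.72)^(1/0.657) = (162/6.72)^1.522.
162/6.72 = 24.107; 24.107^1.522 ≈ 126.98 hPa.
P_c = 1009 − 126.98 = 882.02 ≈ 882 hPa.

882 hPa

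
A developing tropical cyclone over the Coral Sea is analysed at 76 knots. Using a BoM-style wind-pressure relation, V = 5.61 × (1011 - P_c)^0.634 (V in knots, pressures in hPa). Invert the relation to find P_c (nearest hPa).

ΔP = (V / 5.61)^(1/0.634) = (76/5.61)^1.577.
76/5.61 = 13.547; 13.547^1.577 ≈ 60.99 hPa.
P_c = 1011 − 60.99 = 950.01 ≈ 950 hPa.

950 hPa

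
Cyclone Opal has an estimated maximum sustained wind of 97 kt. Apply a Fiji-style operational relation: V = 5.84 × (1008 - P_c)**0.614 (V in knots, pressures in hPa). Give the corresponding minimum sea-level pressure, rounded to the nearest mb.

ΔP = (V / 5.84)^(1/0.614) = (97/5.84)^1.629.
97/5.84 = 16.610; 16.610^1.629 ≈ 97.18 mb.
P_c = 1008 − 97.18 = 910.82 ≈ 911 mb.

911 mb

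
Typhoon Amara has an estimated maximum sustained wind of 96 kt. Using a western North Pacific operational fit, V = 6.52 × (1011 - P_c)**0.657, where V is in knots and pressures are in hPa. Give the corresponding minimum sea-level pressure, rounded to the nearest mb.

951 mb

ΔP = (V / 6.52)^(1/0.657) = (96/6.52)^1.522.
96/6.52 = 14.724; 14.724^1.522 ≈ 59.95 mb.
P_c = 1011 − 59.95 = 951.05 ≈ 951 mb.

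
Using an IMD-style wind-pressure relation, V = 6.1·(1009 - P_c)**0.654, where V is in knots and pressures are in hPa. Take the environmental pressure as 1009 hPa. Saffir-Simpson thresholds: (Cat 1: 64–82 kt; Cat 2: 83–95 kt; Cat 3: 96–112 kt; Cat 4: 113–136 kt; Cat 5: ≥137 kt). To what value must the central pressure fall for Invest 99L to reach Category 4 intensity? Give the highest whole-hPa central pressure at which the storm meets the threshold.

922 hPa

Category 4 begins at V = 113 kt.
Required ΔP = (113/6.1)^(1/0.654) = 18.525^1.529 ≈ 86.79 hPa.
P_c ≤ 1009 − 86.79 = 922.21, so the highest integer P_c is 922 hPa.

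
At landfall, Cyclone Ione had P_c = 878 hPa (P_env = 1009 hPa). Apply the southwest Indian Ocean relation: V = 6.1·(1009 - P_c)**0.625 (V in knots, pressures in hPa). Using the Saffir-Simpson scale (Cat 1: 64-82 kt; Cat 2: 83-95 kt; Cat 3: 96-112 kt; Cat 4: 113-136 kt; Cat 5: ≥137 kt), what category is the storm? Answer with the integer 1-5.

4

ΔP = 1009 − 878 = 131 hPa.
V ≈ 6.1 × 131^0.625 = 6.1 × 21.05 ≈ 128 kt.
128 kt falls in the Category 4 band.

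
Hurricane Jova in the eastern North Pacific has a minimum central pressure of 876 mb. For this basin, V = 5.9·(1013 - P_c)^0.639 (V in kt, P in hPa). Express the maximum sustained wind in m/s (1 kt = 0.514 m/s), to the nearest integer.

ΔP = 1013 − 876 = 137 mb.
V ≈ 5.9 × 137^0.639 = 5.9 × 23.193 ≈ 136.841 kt.
136.841 × 0.514 ≈ 70.34 m/s → 70 m/s.

70 m/s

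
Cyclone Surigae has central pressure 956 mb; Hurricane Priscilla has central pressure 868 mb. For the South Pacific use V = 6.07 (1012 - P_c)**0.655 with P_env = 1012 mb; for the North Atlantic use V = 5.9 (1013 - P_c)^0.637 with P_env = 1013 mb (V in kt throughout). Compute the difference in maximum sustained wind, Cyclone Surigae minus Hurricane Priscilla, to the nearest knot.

-56 kt

Cyclone Surigae: ΔP = 56; V ≈ 6.07 × 56^0.655 ≈ 84.77 kt.
Hurricane Priscilla: ΔP = 145; V ≈ 5.9 × 145^0.637 ≈ 140.49 kt.
Difference ≈ 84.77 − 140.49 = -55.72 → -56 kt.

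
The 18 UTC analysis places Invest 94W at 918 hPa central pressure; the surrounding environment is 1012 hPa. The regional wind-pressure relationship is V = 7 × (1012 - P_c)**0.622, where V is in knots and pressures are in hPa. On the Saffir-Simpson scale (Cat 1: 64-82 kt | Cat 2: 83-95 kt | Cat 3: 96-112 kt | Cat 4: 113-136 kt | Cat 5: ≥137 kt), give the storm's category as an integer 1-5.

ΔP = 1012 − 918 = 94 hPa.
V ≈ 7 × 94^0.622 = 7 × 16.88 ≈ 118 kt.
118 kt falls in the Category 4 band.

4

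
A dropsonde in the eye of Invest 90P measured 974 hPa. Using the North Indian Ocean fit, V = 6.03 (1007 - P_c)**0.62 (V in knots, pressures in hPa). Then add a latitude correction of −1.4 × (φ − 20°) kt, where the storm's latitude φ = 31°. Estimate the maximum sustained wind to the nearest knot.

ΔP = 1007 − 974 = 33 hPa.
33^0.62 ≈ 8.739.
V ≈ 6.03 × 8.739 ≈ 52.7 kt.
Latitude correction: −1.4 × (31 − 20) = -15.4 kt.
Corrected V ≈ 37.3 kt → 37 kt.

37 kt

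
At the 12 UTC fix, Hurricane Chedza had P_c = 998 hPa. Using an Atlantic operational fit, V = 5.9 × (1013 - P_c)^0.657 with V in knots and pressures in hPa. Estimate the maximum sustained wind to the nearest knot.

35 kt

ΔP = 1013 − 998 = 15 hPa.
15^0.657 ≈ 5.925.
V ≈ 5.9 × 5.925 ≈ 35.0 kt.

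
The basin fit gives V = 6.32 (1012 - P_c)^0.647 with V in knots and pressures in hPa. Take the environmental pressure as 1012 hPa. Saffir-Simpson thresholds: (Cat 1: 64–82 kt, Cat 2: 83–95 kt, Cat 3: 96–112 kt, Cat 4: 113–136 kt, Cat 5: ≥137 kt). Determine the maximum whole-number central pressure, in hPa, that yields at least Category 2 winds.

Category 2 begins at V = 83 kt.
Required ΔP = (83/6.32)^(1/0.647) = 13.133^1.546 ≈ 53.52 hPa.
P_c ≤ 1012 − 53.52 = 958.48, so the highest integer P_c is 958 hPa.

958 hPa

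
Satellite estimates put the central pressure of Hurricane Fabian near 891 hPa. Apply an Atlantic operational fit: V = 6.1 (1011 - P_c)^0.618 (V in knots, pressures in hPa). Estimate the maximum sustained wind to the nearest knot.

118 kt

ΔP = 1011 − 891 = 120 hPa.
120^0.618 ≈ 19.272.
V ≈ 6.1 × 19.272 ≈ 117.6 kt.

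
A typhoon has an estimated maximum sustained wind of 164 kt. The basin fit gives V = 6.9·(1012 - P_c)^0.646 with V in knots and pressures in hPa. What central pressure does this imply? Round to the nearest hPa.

877 hPa

ΔP = (V / 6.9)^(1/0.646) = (164/6.9)^1.548.
164/6.9 = 23.768; 23.768^1.548 ≈ 134.90 hPa.
P_c = 1012 − 134.90 = 877.10 ≈ 877 hPa.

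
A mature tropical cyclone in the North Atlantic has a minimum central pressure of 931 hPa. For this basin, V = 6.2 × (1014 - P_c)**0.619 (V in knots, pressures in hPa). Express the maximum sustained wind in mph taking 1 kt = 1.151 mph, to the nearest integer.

ΔP = 1014 − 931 = 83 hPa.
V ≈ 6.2 × 83^0.619 = 6.2 × 15.414 ≈ 95.565 kt.
95.565 × 1.151 ≈ 110.00 mph → 110 mph.

110 mph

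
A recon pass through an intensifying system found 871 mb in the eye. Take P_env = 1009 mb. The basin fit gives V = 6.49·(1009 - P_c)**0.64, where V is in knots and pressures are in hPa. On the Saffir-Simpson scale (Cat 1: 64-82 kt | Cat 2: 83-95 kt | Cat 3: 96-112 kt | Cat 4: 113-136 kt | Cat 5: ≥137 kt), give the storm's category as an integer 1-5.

ΔP = 1009 − 871 = 138 mb.
V ≈ 6.49 × 138^0.64 = 6.49 × 23.42 ≈ 152 kt.
152 kt falls in the Category 5 band.

5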